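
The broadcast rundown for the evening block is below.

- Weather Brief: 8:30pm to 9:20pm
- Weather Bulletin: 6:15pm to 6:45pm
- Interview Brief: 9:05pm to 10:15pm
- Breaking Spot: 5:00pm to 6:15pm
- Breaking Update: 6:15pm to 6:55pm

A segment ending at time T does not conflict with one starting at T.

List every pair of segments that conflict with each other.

Sorted by start: Breaking Spot, Breaking Update, Weather Bulletin, Weather Brief, Interview Brief.
Breaking Update starts exactly when Breaking Spot ends (back-to-back, no overlap), so nothing later overlaps Breaking Spot either.
Weather Bulletin starts before Breaking Update ends → Breaking Update and Weather Bulletin overlap.
Weather Brief starts after Breaking Update ends, so nothing later overlaps Breaking Update either.
Weather Brief starts after Weather Bulletin ends, so nothing later overlaps Weather Bulletin either.
Interview Brief starts before Weather Brief ends → Weather Brief and Interview Brief overlap.

Breaking Update & Weather Bulletin, Interview Brief & Weather Brief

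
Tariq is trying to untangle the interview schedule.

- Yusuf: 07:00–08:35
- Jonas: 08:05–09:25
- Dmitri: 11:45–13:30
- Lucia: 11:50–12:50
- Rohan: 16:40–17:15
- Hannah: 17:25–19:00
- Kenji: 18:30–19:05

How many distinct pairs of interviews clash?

3

Two intervals overlap when each starts before the other ends.
Sorted by start: Yusuf, Jonas, Dmitri, Lucia, Rohan, Hannah, Kenji.
Jonas starts before Yusuf ends → Yusuf and Jonas overlap.
Dmitri starts after Yusuf ends — done with Yusuf.
Dmitri starts after Jonas ends — done with Jonas.
Lucia starts before Dmitri ends → Dmitri and Lucia overlap.
Rohan starts after Dmitri ends — done with Dmitri.
Rohan starts after Lucia ends — done with Lucia.
Hannah starts after Rohan ends — done with Rohan.
Kenji starts before Hannah ends → Hannah and Kenji overlap.
Overlapping pairs: Dmitri & Lucia, Hannah & Kenji, Jonas & Yusuf — 3 in total.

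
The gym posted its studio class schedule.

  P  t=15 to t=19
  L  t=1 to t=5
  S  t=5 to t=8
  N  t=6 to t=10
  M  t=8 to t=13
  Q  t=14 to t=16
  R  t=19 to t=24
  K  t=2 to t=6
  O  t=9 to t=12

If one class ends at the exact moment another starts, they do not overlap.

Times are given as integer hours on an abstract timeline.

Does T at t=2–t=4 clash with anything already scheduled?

L: starts t=1 before T ends t=4, and ends t=5 after T starts t=2 → overlap.
K: starts t=2 before T ends t=4, and ends t=6 after T starts t=2 → overlap.
S: starts t=5 at or after T ends t=4 → clear.
N: starts t=6 at or after T ends t=4 → clear.
M: starts t=8 at or after T ends t=4 → clear.
O: starts t=9 at or after T ends t=4 → clear.
Q: starts t=14 at or after T ends t=4 → clear.
P: starts t=15 at or after T ends t=4 → clear.
R: starts t=19 at or after T ends t=4 → clear.
T overlaps K, L.

Yes — it overlaps K, L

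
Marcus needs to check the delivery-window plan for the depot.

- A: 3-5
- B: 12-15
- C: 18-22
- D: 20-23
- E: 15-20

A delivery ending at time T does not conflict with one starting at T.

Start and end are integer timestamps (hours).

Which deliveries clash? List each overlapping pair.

C & D, C & E

Sorted by start: A, B, E, C, D.
B starts after A ends; A is clear from here.
E starts exactly when B ends (back-to-back, no overlap); B is clear from here.
C starts before E ends → E and C overlap.
D starts exactly when E ends (back-to-back, no overlap).
D starts before C ends → C and D overlap.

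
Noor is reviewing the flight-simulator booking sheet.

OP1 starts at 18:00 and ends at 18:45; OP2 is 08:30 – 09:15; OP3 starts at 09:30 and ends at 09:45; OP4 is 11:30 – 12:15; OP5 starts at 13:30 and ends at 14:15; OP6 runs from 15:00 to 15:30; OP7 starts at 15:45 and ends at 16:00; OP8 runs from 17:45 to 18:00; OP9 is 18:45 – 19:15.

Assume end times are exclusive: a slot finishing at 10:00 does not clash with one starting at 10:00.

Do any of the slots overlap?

No

Sorted by start: OP2, OP3, OP4, OP5, OP6, OP7, OP8, OP1, OP9.
OP3 starts after OP2 ends, so nothing later overlaps OP2 either.
OP4 starts after OP3 ends, so nothing later overlaps OP3 either.
OP5 starts after OP4 ends, so nothing later overlaps OP4 either.
OP6 starts after OP5 ends, so nothing later overlaps OP5 either.
OP7 starts after OP6 ends, so nothing later overlaps OP6 either.
OP8 starts after OP7 ends, so nothing later overlaps OP7 either.
OP1 starts exactly when OP8 ends (back-to-back, no overlap), so nothing later overlaps OP8 either.
OP9 starts exactly when OP1 ends (back-to-back, no overlap).
Every pair is clear; the schedule has no overlaps.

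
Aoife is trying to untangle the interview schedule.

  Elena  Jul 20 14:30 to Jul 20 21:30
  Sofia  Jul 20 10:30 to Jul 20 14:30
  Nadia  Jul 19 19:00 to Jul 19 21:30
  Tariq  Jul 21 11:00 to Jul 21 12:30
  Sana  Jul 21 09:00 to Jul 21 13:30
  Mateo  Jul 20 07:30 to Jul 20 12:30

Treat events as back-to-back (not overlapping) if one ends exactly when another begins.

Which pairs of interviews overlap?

Mateo & Sofia, Sana & Tariq

Sorted by start: Nadia, Mateo, Sofia, Elena, Sana, Tariq.
Mateo starts after Nadia ends — done with Nadia.
Sofia starts before Mateo ends → Mateo and Sofia overlap.
Elena starts after Mateo ends — done with Mateo.
Elena starts exactly when Sofia ends (back-to-back, no overlap) — done with Sofia.
Sana starts after Elena ends — done with Elena.
Tariq starts before Sana ends → Sana and Tariq overlap.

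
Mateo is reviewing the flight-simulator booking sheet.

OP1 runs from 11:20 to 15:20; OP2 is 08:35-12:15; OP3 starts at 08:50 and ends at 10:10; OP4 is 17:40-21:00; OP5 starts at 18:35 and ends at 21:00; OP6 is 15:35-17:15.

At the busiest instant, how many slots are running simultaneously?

Sweep the timeline, counting +1 at each start and −1 at each end (ends before starts at a tie):
08:35 start OP2 → 1
08:50 start OP3 → 2
10:10 end OP3 → 1
11:20 start OP1 → 2
12:15 end OP2 → 1
15:20 end OP1 → 0
15:35 start OP6 → 1
17:15 end OP6 → 0
17:40 start OP4 → 1
18:35 start OP5 → 2
21:00 end OP4 → 1
21:00 end OP5 → 0
Peak is 2, at 08:50 (OP2, OP3).

2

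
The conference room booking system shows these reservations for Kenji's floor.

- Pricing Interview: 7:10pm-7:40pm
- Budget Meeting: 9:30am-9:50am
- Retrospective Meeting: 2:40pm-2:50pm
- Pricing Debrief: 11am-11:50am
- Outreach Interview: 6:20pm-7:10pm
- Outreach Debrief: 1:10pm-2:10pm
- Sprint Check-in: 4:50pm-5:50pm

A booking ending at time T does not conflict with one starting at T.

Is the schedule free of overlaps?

Yes

Check each pair: they overlap iff neither finishes before the other starts.
Sorted by start: Budget Meeting, Pricing Debrief, Outreach Debrief, Retrospective Meeting, Sprint Check-in, Outreach Interview, Pricing Interview.
Pricing Debrief starts after Budget Meeting ends, so Budget Meeting has no further overlaps.
Outreach Debrief starts after Pricing Debrief ends, so Pricing Debrief has no further overlaps.
Retrospective Meeting starts after Outreach Debrief ends, so Outreach Debrief has no further overlaps.
Sprint Check-in starts after Retrospective Meeting ends, so Retrospective Meeting has no further overlaps.
Outreach Interview starts after Sprint Check-in ends, so Sprint Check-in has no further overlaps.
Pricing Interview starts exactly when Outreach Interview ends (back-to-back, no overlap).
Every pair is clear; the schedule has no overlaps.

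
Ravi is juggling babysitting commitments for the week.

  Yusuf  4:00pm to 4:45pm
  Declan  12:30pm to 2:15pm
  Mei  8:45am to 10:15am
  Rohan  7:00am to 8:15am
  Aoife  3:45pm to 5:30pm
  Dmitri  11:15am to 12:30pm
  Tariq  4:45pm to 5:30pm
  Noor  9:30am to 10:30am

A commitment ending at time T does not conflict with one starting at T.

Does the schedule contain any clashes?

Two intervals overlap when each starts before the other ends.
Sorted by start: Rohan, Mei, Noor, Dmitri, Declan, Aoife, Yusuf, Tariq.
Mei starts after Rohan ends — done with Rohan.
Noor starts before Mei ends → Mei and Noor overlap.
That's a conflict, so the schedule is not conflict-free.

Yes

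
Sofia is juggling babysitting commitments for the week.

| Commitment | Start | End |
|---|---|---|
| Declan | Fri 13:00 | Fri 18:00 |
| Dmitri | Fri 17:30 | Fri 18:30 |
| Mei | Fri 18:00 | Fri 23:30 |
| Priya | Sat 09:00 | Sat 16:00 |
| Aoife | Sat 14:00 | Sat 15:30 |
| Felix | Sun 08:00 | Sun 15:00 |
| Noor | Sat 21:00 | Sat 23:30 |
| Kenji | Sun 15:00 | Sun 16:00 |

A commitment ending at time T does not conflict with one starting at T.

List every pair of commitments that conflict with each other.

Sorted by start: Declan, Dmitri, Mei, Priya, Aoife, Noor, Felix, Kenji.
Dmitri starts before Declan ends → Declan and Dmitri overlap.
Mei starts exactly when Declan ends (back-to-back, no overlap), so nothing later overlaps Declan either.
Mei starts before Dmitri ends → Dmitri and Mei overlap.
Priya starts after Dmitri ends, so nothing later overlaps Dmitri either.
Priya starts after Mei ends, so nothing later overlaps Mei either.
Aoife starts before Priya ends → Priya and Aoife overlap.
Noor starts after Priya ends, so nothing later overlaps Priya either.
Noor starts after Aoife ends, so nothing later overlaps Aoife either.
Felix starts after Noor ends, so nothing later overlaps Noor either.
Kenji starts exactly when Felix ends (back-to-back, no overlap).

Aoife & Priya, Declan & Dmitri, Dmitri & Mei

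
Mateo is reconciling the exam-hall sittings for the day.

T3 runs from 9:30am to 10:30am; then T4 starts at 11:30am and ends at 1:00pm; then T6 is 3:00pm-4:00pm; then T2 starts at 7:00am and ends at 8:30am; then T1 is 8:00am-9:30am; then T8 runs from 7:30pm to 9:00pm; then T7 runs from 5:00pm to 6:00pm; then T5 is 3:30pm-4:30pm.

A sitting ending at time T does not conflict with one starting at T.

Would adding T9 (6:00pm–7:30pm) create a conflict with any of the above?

No — it doesn't clash with anything

T2: ends 8:30am at or before T9 starts 6:00pm → clear.
T1: ends 9:30am at or before T9 starts 6:00pm → clear.
T3: ends 10:30am at or before T9 starts 6:00pm → clear.
T4: ends 1:00pm at or before T9 starts 6:00pm → clear.
T6: ends 4:00pm at or before T9 starts 6:00pm → clear.
T5: ends 4:30pm at or before T9 starts 6:00pm → clear.
T7: ends 6:00pm at or before T9 starts 6:00pm → clear.
T8: starts 7:30pm at or after T9 ends 7:30pm → clear.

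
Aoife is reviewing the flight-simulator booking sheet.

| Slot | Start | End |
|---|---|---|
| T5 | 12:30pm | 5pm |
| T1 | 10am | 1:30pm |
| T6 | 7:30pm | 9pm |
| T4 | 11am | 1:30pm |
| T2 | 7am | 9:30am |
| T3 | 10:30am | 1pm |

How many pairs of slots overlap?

Sorted by start: T2, T1, T3, T4, T5, T6.
T1 starts after T2 ends, so T2 has no further overlaps.
T3 starts before T1 ends → T1 and T3 overlap.
T4 starts before T1 ends → T1 and T4 overlap.
T5 starts before T1 ends → T1 and T5 overlap.
T6 starts after T1 ends.
T4 starts before T3 ends → T3 and T4 overlap.
T5 starts before T3 ends → T3 and T5 overlap.
T6 starts after T3 ends.
T5 starts before T4 ends → T4 and T5 overlap.
T6 starts after T4 ends.
T6 starts after T5 ends.
Overlapping pairs: T1 & T3, T1 & T4, T1 & T5, T3 & T4, T3 & T5, T4 & T5 — 6 in total.

6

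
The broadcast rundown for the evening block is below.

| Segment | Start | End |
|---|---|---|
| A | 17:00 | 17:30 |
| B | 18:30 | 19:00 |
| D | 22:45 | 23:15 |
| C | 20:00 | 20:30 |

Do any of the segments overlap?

Two intervals overlap when each starts before the other ends.
Sorted by start: A, B, C, D.
B starts after A ends — done with A.
C starts after B ends — done with B.
D starts after C ends.
Every pair is clear; the schedule has no overlaps.

No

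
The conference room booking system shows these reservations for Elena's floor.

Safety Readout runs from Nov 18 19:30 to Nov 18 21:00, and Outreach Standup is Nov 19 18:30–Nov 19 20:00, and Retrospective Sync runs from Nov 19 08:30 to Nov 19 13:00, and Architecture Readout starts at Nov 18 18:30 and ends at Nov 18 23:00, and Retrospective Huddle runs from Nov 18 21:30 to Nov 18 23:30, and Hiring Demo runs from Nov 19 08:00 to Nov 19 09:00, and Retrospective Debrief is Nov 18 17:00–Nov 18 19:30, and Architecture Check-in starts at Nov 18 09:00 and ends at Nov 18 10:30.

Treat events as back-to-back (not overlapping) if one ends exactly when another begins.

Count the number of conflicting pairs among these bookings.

4

Sorted by start: Architecture Check-in, Retrospective Debrief, Architecture Readout, Safety Readout, Retrospective Huddle, Hiring Demo, Retrospective Sync, Outreach Standup.
Retrospective Debrief starts after Architecture Check-in ends — done with Architecture Check-in.
Architecture Readout starts before Retrospective Debrief ends → Retrospective Debrief and Architecture Readout overlap.
Safety Readout starts exactly when Retrospective Debrief ends (back-to-back, no overlap) — done with Retrospective Debrief.
Safety Readout starts before Architecture Readout ends → Architecture Readout and Safety Readout overlap.
Retrospective Huddle starts before Architecture Readout ends → Architecture Readout and Retrospective Huddle overlap.
Hiring Demo starts after Architecture Readout ends — done with Architecture Readout.
Retrospective Huddle starts after Safety Readout ends — done with Safety Readout.
Hiring Demo starts after Retrospective Huddle ends — done with Retrospective Huddle.
Retrospective Sync starts before Hiring Demo ends → Hiring Demo and Retrospective Sync overlap.
Outreach Standup starts after Hiring Demo ends.
Outreach Standup starts after Retrospective Sync ends.
Overlapping pairs: Architecture Readout & Retrospective Debrief, Architecture Readout & Retrospective Huddle, Architecture Readout & Safety Readout, Hiring Demo & Retrospective Sync — 4 in total.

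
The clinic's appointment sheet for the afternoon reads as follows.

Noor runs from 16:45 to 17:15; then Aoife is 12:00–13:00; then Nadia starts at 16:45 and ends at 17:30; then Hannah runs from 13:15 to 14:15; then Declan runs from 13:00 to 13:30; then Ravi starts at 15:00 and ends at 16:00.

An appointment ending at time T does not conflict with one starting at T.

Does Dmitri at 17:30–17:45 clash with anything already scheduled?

No — it doesn't clash with anything

Aoife: ends 13:00 at or before Dmitri starts 17:30 → clear.
Declan: ends 13:30 at or before Dmitri starts 17:30 → clear.
Hannah: ends 14:15 at or before Dmitri starts 17:30 → clear.
Ravi: ends 16:00 at or before Dmitri starts 17:30 → clear.
Nadia: ends 17:30 at or before Dmitri starts 17:30 → clear.
Noor: ends 17:15 at or before Dmitri starts 17:30 → clear.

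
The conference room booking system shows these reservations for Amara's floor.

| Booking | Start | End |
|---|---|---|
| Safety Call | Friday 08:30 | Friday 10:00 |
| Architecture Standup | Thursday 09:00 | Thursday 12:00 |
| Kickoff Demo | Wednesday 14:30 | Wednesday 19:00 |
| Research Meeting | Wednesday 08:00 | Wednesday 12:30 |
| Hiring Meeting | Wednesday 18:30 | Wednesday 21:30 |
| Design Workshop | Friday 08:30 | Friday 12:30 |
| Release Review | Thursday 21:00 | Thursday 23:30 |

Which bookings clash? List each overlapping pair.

Design Workshop & Safety Call, Hiring Meeting & Kickoff Demo

Two intervals overlap when each starts before the other ends.
Sorted by start: Research Meeting, Kickoff Demo, Hiring Meeting, Architecture Standup, Release Review, Design Workshop, Safety Call.
Kickoff Demo starts after Research Meeting ends; Research Meeting is clear from here.
Hiring Meeting starts before Kickoff Demo ends → Kickoff Demo and Hiring Meeting overlap.
Architecture Standup starts after Kickoff Demo ends; Kickoff Demo is clear from here.
Architecture Standup starts after Hiring Meeting ends; Hiring Meeting is clear from here.
Release Review starts after Architecture Standup ends; Architecture Standup is clear from here.
Design Workshop starts after Release Review ends; Release Review is clear from here.
Safety Call starts before Design Workshop ends → Design Workshop and Safety Call overlap.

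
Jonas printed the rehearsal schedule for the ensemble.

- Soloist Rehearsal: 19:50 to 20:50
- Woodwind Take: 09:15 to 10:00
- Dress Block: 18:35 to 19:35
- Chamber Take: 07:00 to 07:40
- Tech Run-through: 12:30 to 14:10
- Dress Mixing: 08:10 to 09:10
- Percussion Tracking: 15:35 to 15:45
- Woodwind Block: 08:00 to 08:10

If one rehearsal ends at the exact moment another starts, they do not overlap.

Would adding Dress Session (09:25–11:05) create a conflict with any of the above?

Yes — it overlaps Woodwind Take

Chamber Take: ends 07:40 at or before Dress Session starts 09:25 → clear.
Woodwind Block: ends 08:10 at or before Dress Session starts 09:25 → clear.
Dress Mixing: ends 09:10 at or before Dress Session starts 09:25 → clear.
Woodwind Take: starts 09:15 before Dress Session ends 11:05, and ends 10:00 after Dress Session starts 09:25 → overlap.
Tech Run-through: starts 12:30 at or after Dress Session ends 11:05 → clear.
Percussion Tracking: starts 15:35 at or after Dress Session ends 11:05 → clear.
Dress Block: starts 18:35 at or after Dress Session ends 11:05 → clear.
Soloist Rehearsal: starts 19:50 at or after Dress Session ends 11:05 → clear.
Dress Session overlaps Woodwind Take.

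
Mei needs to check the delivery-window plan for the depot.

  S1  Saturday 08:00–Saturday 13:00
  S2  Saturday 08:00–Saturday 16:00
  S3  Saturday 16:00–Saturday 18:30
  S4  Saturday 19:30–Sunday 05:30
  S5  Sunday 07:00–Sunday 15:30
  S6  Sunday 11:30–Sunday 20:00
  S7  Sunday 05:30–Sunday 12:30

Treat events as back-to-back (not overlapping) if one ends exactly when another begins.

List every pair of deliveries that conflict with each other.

S1 & S2, S5 & S6, S5 & S7, S6 & S7

Sorted by start: S1, S2, S3, S4, S7, S5, S6.
S2 starts before S1 ends → S1 and S2 overlap.
S3 starts after S1 ends — done with S1.
S3 starts exactly when S2 ends (back-to-back, no overlap) — done with S2.
S4 starts after S3 ends — done with S3.
S7 starts exactly when S4 ends (back-to-back, no overlap) — done with S4.
S5 starts before S7 ends → S7 and S5 overlap.
S6 starts before S7 ends → S7 and S6 overlap.
S6 starts before S5 ends → S5 and S6 overlap.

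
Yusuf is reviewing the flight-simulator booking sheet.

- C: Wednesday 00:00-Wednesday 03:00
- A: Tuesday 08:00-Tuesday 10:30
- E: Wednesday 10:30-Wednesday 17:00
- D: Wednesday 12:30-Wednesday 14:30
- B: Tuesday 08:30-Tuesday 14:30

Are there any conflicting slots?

Yes

Sorted by start: A, B, C, E, D.
B starts before A ends → A and B overlap.
That's a conflict, so the schedule is not conflict-free.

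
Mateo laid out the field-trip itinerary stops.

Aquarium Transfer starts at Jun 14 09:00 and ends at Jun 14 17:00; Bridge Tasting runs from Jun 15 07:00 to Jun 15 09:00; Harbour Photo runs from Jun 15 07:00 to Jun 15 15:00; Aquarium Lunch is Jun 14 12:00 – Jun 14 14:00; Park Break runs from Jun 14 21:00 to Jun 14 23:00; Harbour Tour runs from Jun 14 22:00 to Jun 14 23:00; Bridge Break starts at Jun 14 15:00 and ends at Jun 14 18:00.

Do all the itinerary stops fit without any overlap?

Check each pair: they overlap iff neither finishes before the other starts.
Sorted by start: Aquarium Transfer, Aquarium Lunch, Bridge Break, Park Break, Harbour Tour, Bridge Tasting, Harbour Photo.
Aquarium Lunch starts before Aquarium Transfer ends → Aquarium Transfer and Aquarium Lunch overlap.
That's a conflict, so the schedule is not conflict-free.

No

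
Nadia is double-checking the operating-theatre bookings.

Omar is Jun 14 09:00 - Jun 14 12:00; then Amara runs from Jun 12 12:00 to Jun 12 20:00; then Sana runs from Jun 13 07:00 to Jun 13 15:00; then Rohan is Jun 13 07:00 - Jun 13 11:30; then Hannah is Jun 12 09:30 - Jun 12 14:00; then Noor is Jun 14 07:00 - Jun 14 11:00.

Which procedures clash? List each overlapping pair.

Amara & Hannah, Noor & Omar, Rohan & Sana

Sorted by start: Hannah, Amara, Sana, Rohan, Noor, Omar.
Amara starts before Hannah ends → Hannah and Amara overlap.
Sana starts after Hannah ends; Hannah is clear from here.
Sana starts after Amara ends; Amara is clear from here.
Rohan starts before Sana ends → Sana and Rohan overlap.
Noor starts after Sana ends; Sana is clear from here.
Noor starts after Rohan ends; Rohan is clear from here.
Omar starts before Noor ends → Noor and Omar overlap.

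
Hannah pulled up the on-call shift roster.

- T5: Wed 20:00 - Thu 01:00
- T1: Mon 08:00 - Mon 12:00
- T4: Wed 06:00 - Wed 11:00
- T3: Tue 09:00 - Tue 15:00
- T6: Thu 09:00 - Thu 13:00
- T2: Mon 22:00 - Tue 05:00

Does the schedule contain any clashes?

Sorted by start: T1, T2, T3, T4, T5, T6.
T2 starts after T1 ends, so T1 has no further overlaps.
T3 starts after T2 ends, so T2 has no further overlaps.
T4 starts after T3 ends, so T3 has no further overlaps.
T5 starts after T4 ends, so T4 has no further overlaps.
T6 starts after T5 ends.
Every pair is clear; the schedule has no overlaps.

No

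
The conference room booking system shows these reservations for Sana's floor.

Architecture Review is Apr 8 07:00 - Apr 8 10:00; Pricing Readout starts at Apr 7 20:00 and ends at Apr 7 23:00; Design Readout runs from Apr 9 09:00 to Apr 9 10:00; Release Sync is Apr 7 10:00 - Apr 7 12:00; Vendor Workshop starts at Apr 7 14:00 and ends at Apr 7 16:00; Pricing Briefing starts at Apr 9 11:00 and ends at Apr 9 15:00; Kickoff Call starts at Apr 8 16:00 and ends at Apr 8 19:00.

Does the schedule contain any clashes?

Sorted by start: Release Sync, Vendor Workshop, Pricing Readout, Architecture Review, Kickoff Call, Design Readout, Pricing Briefing.
Vendor Workshop starts after Release Sync ends, so nothing later overlaps Release Sync either.
Pricing Readout starts after Vendor Workshop ends, so nothing later overlaps Vendor Workshop either.
Architecture Review starts after Pricing Readout ends, so nothing later overlaps Pricing Readout either.
Kickoff Call starts after Architecture Review ends, so nothing later overlaps Architecture Review either.
Design Readout starts after Kickoff Call ends, so nothing later overlaps Kickoff Call either.
Pricing Briefing starts after Design Readout ends.
Every pair is clear; the schedule has no overlaps.

No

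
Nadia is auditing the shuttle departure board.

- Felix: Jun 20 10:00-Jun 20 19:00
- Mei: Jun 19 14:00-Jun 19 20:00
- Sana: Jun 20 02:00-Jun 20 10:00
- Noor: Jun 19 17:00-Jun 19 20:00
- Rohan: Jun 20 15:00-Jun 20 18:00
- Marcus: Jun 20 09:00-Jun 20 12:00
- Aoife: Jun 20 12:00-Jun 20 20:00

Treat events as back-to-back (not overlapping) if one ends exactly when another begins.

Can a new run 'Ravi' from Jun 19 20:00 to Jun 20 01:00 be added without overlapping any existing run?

Yes — the slot is free

Mei: ends Jun 19 20:00 at or before Ravi starts Jun 19 20:00 → clear.
Noor: ends Jun 19 20:00 at or before Ravi starts Jun 19 20:00 → clear.
Sana: starts Jun 20 02:00 at or after Ravi ends Jun 20 01:00 → clear.
Marcus: starts Jun 20 09:00 at or after Ravi ends Jun 20 01:00 → clear.
Felix: starts Jun 20 10:00 at or after Ravi ends Jun 20 01:00 → clear.
Aoife: starts Jun 20 12:00 at or after Ravi ends Jun 20 01:00 → clear.
Rohan: starts Jun 20 15:00 at or after Ravi ends Jun 20 01:00 → clear.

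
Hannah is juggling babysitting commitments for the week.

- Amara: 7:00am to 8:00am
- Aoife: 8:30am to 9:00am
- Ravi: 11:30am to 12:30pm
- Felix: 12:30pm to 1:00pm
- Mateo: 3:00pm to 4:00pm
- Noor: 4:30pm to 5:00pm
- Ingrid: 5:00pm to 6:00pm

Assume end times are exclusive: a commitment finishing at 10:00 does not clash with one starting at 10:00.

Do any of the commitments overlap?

Two intervals overlap when each starts before the other ends.
Sorted by start: Amara, Aoife, Ravi, Felix, Mateo, Noor, Ingrid.
Aoife starts after Amara ends, so Amara has no further overlaps.
Ravi starts after Aoife ends, so Aoife has no further overlaps.
Felix starts exactly when Ravi ends (back-to-back, no overlap), so Ravi has no further overlaps.
Mateo starts after Felix ends, so Felix has no further overlaps.
Noor starts after Mateo ends, so Mateo has no further overlaps.
Ingrid starts exactly when Noor ends (back-to-back, no overlap).
Every pair is clear; the schedule has no overlaps.

No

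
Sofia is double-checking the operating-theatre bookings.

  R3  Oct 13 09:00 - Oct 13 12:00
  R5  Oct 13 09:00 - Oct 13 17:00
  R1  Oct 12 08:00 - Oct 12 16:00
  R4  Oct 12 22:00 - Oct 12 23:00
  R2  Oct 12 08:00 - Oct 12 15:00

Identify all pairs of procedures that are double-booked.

Sorted by start: R1, R2, R4, R3, R5.
R2 starts before R1 ends → R1 and R2 overlap.
R4 starts after R1 ends — done with R1.
R4 starts after R2 ends — done with R2.
R3 starts after R4 ends — done with R4.
R5 starts before R3 ends → R3 and R5 overlap.

R1 & R2, R3 & R5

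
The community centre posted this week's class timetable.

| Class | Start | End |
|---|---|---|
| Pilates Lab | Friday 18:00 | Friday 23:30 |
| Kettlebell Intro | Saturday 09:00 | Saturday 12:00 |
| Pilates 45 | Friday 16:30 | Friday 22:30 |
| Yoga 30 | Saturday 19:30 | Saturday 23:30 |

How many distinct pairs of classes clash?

1

Check each pair: they overlap iff neither finishes before the other starts.
Sorted by start: Pilates 45, Pilates Lab, Kettlebell Intro, Yoga 30.
Pilates Lab starts before Pilates 45 ends → Pilates 45 and Pilates Lab overlap.
Kettlebell Intro starts after Pilates 45 ends; Pilates 45 is clear from here.
Kettlebell Intro starts after Pilates Lab ends; Pilates Lab is clear from here.
Yoga 30 starts after Kettlebell Intro ends.
Overlapping pairs: Pilates 45 & Pilates Lab — 1 in total.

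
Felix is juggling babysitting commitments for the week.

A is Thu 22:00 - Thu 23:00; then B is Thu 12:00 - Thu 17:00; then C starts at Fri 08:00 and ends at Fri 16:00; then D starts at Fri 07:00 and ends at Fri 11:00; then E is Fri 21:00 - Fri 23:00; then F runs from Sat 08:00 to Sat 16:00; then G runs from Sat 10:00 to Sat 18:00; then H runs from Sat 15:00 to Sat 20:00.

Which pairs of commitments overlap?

C & D, F & G, F & H, G & H

Sorted by start: B, A, D, C, E, F, G, H.
A starts after B ends, so nothing later overlaps B either.
D starts after A ends, so nothing later overlaps A either.
C starts before D ends → D and C overlap.
E starts after D ends, so nothing later overlaps D either.
E starts after C ends, so nothing later overlaps C either.
F starts after E ends, so nothing later overlaps E either.
G starts before F ends → F and G overlap.
H starts before F ends → F and H overlap.
H starts before G ends → G and H overlap.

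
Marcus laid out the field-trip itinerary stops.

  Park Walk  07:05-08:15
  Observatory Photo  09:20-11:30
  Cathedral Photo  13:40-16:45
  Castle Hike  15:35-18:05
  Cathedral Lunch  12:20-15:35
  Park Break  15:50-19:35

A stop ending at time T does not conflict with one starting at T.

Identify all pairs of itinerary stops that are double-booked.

Castle Hike & Cathedral Photo, Castle Hike & Park Break, Cathedral Lunch & Cathedral Photo, Cathedral Photo & Park Break

Sorted by start: Park Walk, Observatory Photo, Cathedral Lunch, Cathedral Photo, Castle Hike, Park Break.
Observatory Photo starts after Park Walk ends; Park Walk is clear from here.
Cathedral Lunch starts after Observatory Photo ends; Observatory Photo is clear from here.
Cathedral Photo starts before Cathedral Lunch ends → Cathedral Lunch and Cathedral Photo overlap.
Castle Hike starts exactly when Cathedral Lunch ends (back-to-back, no overlap); Cathedral Lunch is clear from here.
Castle Hike starts before Cathedral Photo ends → Cathedral Photo and Castle Hike overlap.
Park Break starts before Cathedral Photo ends → Cathedral Photo and Park Break overlap.
Park Break starts before Castle Hike ends → Castle Hike and Park Break overlap.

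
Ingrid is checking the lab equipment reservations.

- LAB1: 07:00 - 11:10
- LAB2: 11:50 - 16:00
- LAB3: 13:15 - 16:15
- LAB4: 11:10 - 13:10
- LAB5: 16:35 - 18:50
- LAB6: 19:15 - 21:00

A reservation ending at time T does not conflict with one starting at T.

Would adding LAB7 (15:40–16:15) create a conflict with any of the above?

LAB1: ends 11:10 at or before LAB7 starts 15:40 → clear.
LAB4: ends 13:10 at or before LAB7 starts 15:40 → clear.
LAB2: starts 11:50 before LAB7 ends 16:15, and ends 16:00 after LAB7 starts 15:40 → overlap.
LAB3: starts 13:15 before LAB7 ends 16:15, and ends 16:15 after LAB7 starts 15:40 → overlap.
LAB5: starts 16:35 at or after LAB7 ends 16:15 → clear.
LAB6: starts 19:15 at or after LAB7 ends 16:15 → clear.
LAB7 overlaps LAB2, LAB3.

Yes — it overlaps LAB2, LAB3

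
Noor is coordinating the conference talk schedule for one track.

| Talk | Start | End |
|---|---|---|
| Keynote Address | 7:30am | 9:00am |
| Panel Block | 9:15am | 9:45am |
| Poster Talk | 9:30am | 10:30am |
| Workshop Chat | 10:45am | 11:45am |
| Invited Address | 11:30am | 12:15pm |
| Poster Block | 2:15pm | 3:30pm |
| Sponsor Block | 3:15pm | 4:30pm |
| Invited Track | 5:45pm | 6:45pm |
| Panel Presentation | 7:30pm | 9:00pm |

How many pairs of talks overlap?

3

Sorted by start: Keynote Address, Panel Block, Poster Talk, Workshop Chat, Invited Address, Poster Block, Sponsor Block, Invited Track, Panel Presentation.
Panel Block starts after Keynote Address ends; Keynote Address is clear from here.
Poster Talk starts before Panel Block ends → Panel Block and Poster Talk overlap.
Workshop Chat starts after Panel Block ends; Panel Block is clear from here.
Workshop Chat starts after Poster Talk ends; Poster Talk is clear from here.
Invited Address starts before Workshop Chat ends → Workshop Chat and Invited Address overlap.
Poster Block starts after Workshop Chat ends; Workshop Chat is clear from here.
Poster Block starts after Invited Address ends; Invited Address is clear from here.
Sponsor Block starts before Poster Block ends → Poster Block and Sponsor Block overlap.
Invited Track starts after Poster Block ends; Poster Block is clear from here.
Invited Track starts after Sponsor Block ends; Sponsor Block is clear from here.
Panel Presentation starts after Invited Track ends.
Overlapping pairs: Invited Address & Workshop Chat, Panel Block & Poster Talk, Poster Block & Sponsor Block — 3 in total.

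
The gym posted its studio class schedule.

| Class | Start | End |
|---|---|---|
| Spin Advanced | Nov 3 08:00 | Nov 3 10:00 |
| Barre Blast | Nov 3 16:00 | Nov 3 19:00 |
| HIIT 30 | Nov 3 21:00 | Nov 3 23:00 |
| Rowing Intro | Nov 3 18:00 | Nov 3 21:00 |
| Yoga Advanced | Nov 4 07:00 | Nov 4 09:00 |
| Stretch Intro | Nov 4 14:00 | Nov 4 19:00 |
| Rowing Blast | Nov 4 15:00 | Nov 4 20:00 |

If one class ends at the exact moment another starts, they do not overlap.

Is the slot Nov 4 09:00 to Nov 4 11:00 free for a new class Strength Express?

Spin Advanced: ends Nov 3 10:00 at or before Strength Express starts Nov 4 09:00 → clear.
Barre Blast: ends Nov 3 19:00 at or before Strength Express starts Nov 4 09:00 → clear.
Rowing Intro: ends Nov 3 21:00 at or before Strength Express starts Nov 4 09:00 → clear.
HIIT 30: ends Nov 3 23:00 at or before Strength Express starts Nov 4 09:00 → clear.
Yoga Advanced: ends Nov 4 09:00 at or before Strength Express starts Nov 4 09:00 → clear.
Stretch Intro: starts Nov 4 14:00 at or after Strength Express ends Nov 4 11:00 → clear.
Rowing Blast: starts Nov 4 15:00 at or after Strength Express ends Nov 4 11:00 → clear.

Yes — the slot is free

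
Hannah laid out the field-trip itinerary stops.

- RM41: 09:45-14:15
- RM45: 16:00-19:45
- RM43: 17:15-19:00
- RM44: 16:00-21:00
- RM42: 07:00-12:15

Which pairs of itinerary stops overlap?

Sorted by start: RM42, RM41, RM44, RM45, RM43.
RM41 starts before RM42 ends → RM42 and RM41 overlap.
RM44 starts after RM42 ends, so RM42 has no further overlaps.
RM44 starts after RM41 ends, so RM41 has no further overlaps.
RM45 starts before RM44 ends → RM44 and RM45 overlap.
RM43 starts before RM44 ends → RM44 and RM43 overlap.
RM43 starts before RM45 ends → RM45 and RM43 overlap.

RM41 & RM42, RM43 & RM44, RM43 & RM45, RM44 & RM45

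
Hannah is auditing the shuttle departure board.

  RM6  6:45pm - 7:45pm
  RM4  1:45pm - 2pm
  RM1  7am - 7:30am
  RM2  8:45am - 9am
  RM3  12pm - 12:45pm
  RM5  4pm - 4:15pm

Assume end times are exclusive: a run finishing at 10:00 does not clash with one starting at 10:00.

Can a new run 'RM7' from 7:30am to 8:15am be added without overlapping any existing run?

Yes — the slot is free

RM1: ends 7:30am at or before RM7 starts 7:30am → clear.
RM2: starts 8:45am at or after RM7 ends 8:15am → clear.
RM3: starts 12pm at or after RM7 ends 8:15am → clear.
RM4: starts 1:45pm at or after RM7 ends 8:15am → clear.
RM5: starts 4pm at or after RM7 ends 8:15am → clear.
RM6: starts 6:45pm at or after RM7 ends 8:15am → clear.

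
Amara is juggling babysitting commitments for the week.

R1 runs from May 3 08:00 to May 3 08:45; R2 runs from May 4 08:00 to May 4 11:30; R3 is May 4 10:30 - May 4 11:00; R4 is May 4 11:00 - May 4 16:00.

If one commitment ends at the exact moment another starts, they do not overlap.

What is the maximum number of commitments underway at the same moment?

2

Sort all start/end points and keep a running count:
May 3 08:00 start R1 → 1
May 3 08:45 end R1 → 0
May 4 08:00 start R2 → 1
May 4 10:30 start R3 → 2
May 4 11:00 end R3 → 1
May 4 11:00 start R4 → 2
May 4 11:30 end R2 → 1
May 4 16:00 end R4 → 0
Peak is 2, at May 4 10:30 (R2, R3).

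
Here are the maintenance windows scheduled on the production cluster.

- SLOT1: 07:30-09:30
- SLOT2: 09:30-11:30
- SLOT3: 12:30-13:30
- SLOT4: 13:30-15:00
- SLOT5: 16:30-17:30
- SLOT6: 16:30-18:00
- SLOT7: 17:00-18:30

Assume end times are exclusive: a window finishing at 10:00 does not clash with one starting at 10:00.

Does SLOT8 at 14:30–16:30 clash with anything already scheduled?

Yes — it overlaps SLOT4

SLOT1: ends 09:30 at or before SLOT8 starts 14:30 → clear.
SLOT2: ends 11:30 at or before SLOT8 starts 14:30 → clear.
SLOT3: ends 13:30 at or before SLOT8 starts 14:30 → clear.
SLOT4: starts 13:30 before SLOT8 ends 16:30, and ends 15:00 after SLOT8 starts 14:30 → overlap.
SLOT5: starts 16:30 at or after SLOT8 ends 16:30 → clear.
SLOT6: starts 16:30 at or after SLOT8 ends 16:30 → clear.
SLOT7: starts 17:00 at or after SLOT8 ends 16:30 → clear.
SLOT8 overlaps SLOT4.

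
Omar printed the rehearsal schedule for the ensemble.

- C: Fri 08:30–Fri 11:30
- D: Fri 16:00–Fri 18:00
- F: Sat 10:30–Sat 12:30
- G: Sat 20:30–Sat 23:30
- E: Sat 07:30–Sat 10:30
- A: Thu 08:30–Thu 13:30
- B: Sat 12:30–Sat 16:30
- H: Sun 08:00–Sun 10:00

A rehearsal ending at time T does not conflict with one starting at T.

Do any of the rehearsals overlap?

No

Sorted by start: A, C, D, E, F, B, G, H.
C starts after A ends, so nothing later overlaps A either.
D starts after C ends, so nothing later overlaps C either.
E starts after D ends, so nothing later overlaps D either.
F starts exactly when E ends (back-to-back, no overlap), so nothing later overlaps E either.
B starts exactly when F ends (back-to-back, no overlap), so nothing later overlaps F either.
G starts after B ends, so nothing later overlaps B either.
H starts after G ends.
Every pair is clear; the schedule has no overlaps.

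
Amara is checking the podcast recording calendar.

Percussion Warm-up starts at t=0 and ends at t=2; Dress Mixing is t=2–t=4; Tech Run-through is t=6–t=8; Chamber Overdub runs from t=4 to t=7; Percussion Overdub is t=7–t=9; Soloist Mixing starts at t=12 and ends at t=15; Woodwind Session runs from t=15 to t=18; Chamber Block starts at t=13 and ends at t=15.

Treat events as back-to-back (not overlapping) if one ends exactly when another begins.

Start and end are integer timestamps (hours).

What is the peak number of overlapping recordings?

2

Sweep the timeline, counting +1 at each start and −1 at each end (ends before starts at a tie):
t=0 start Percussion Warm-up → 1
t=2 end Percussion Warm-up → 0
t=2 start Dress Mixing → 1
t=4 end Dress Mixing → 0
t=4 start Chamber Overdub → 1
t=6 start Tech Run-through → 2
t=7 end Chamber Overdub → 1
t=7 start Percussion Overdub → 2
t=8 end Tech Run-through → 1
t=9 end Percussion Overdub → 0
t=12 start Soloist Mixing → 1
t=13 start Chamber Block → 2
t=15 end Chamber Block → 1
t=15 end Soloist Mixing → 0
t=15 start Woodwind Session → 1
t=18 end Woodwind Session → 0
Peak is 2, at t=6 (Chamber Overdub, Tech Run-through).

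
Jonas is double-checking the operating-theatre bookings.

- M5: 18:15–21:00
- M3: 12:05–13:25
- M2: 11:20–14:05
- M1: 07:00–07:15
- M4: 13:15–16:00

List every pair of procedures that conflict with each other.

Sorted by start: M1, M2, M3, M4, M5.
M2 starts after M1 ends — done with M1.
M3 starts before M2 ends → M2 and M3 overlap.
M4 starts before M2 ends → M2 and M4 overlap.
M5 starts after M2 ends.
M4 starts before M3 ends → M3 and M4 overlap.
M5 starts after M3 ends.
M5 starts after M4 ends.

M2 & M3, M2 & M4, M3 & M4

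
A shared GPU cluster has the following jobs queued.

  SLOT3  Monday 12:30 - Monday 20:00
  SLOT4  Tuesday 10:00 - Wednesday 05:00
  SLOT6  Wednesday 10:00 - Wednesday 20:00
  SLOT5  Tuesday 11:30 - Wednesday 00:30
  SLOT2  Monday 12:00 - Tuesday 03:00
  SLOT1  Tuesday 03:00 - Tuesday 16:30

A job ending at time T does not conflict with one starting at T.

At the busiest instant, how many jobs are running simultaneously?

3

Walk through starts and ends in time order (an end at T is processed before a start at T):
Monday 12:00 start SLOT2 → 1
Monday 12:30 start SLOT3 → 2
Monday 20:00 end SLOT3 → 1
Tuesday 03:00 end SLOT2 → 0
Tuesday 03:00 start SLOT1 → 1
Tuesday 10:00 start SLOT4 → 2
Tuesday 11:30 start SLOT5 → 3
Tuesday 16:30 end SLOT1 → 2
Wednesday 00:30 end SLOT5 → 1
Wednesday 05:00 end SLOT4 → 0
Wednesday 10:00 start SLOT6 → 1
Wednesday 20:00 end SLOT6 → 0
Peak is 3, at Tuesday 11:30 (SLOT1, SLOT4, SLOT5).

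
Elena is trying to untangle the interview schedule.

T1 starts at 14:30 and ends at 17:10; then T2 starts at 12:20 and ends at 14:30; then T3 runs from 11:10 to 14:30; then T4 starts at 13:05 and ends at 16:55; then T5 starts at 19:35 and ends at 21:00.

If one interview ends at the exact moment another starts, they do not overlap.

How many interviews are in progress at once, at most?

3

Sort all start/end points and keep a running count:
11:10 start T3 → 1
12:20 start T2 → 2
13:05 start T4 → 3
14:30 end T2 → 2
14:30 end T3 → 1
14:30 start T1 → 2
16:55 end T4 → 1
17:10 end T1 → 0
19:35 start T5 → 1
21:00 end T5 → 0
Peak is 3, at 13:05 (T2, T3, T4).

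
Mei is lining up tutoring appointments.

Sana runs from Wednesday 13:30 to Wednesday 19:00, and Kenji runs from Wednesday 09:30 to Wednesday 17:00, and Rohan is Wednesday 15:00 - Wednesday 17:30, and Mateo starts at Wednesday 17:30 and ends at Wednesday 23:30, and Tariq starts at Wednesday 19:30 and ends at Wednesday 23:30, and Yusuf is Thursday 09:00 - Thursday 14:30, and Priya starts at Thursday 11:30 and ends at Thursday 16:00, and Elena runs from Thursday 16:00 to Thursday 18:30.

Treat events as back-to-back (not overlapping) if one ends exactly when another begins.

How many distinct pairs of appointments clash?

Two intervals overlap when each starts before the other ends.
Sorted by start: Kenji, Sana, Rohan, Mateo, Tariq, Yusuf, Priya, Elena.
Sana starts before Kenji ends → Kenji and Sana overlap.
Rohan starts before Kenji ends → Kenji and Rohan overlap.
Mateo starts after Kenji ends, so nothing later overlaps Kenji either.
Rohan starts before Sana ends → Sana and Rohan overlap.
Mateo starts before Sana ends → Sana and Mateo overlap.
Tariq starts after Sana ends, so nothing later overlaps Sana either.
Mateo starts exactly when Rohan ends (back-to-back, no overlap), so nothing later overlaps Rohan either.
Tariq starts before Mateo ends → Mateo and Tariq overlap.
Yusuf starts after Mateo ends, so nothing later overlaps Mateo either.
Yusuf starts after Tariq ends, so nothing later overlaps Tariq either.
Priya starts before Yusuf ends → Yusuf and Priya overlap.
Elena starts after Yusuf ends.
Elena starts exactly when Priya ends (back-to-back, no overlap).
Overlapping pairs: Kenji & Rohan, Kenji & Sana, Mateo & Sana, Mateo & Tariq, Priya & Yusuf, Rohan & Sana — 6 in total.

6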